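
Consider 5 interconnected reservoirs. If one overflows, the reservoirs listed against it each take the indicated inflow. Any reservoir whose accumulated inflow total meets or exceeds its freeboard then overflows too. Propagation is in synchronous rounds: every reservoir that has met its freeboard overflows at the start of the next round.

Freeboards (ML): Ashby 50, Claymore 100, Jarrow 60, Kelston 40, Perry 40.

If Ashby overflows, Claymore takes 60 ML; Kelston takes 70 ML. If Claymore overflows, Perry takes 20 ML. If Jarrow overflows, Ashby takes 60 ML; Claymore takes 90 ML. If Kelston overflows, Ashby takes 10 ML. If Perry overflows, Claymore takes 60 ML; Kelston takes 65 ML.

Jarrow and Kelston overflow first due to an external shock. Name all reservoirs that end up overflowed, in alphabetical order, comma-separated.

Ashby, Claymore, Jarrow, Kelston

Round 1 — Jarrow, Kelston overflow (initial).
  Ashby: +60+10 → 70 ≥ 50
  Claymore: +90 → 90 < 100
Round 2 — Ashby overflows.
  Claymore: +60 → 150 ≥ 100
Round 3 — Claymore overflows.
  Perry: +20 → 20 < 40
No further overflows.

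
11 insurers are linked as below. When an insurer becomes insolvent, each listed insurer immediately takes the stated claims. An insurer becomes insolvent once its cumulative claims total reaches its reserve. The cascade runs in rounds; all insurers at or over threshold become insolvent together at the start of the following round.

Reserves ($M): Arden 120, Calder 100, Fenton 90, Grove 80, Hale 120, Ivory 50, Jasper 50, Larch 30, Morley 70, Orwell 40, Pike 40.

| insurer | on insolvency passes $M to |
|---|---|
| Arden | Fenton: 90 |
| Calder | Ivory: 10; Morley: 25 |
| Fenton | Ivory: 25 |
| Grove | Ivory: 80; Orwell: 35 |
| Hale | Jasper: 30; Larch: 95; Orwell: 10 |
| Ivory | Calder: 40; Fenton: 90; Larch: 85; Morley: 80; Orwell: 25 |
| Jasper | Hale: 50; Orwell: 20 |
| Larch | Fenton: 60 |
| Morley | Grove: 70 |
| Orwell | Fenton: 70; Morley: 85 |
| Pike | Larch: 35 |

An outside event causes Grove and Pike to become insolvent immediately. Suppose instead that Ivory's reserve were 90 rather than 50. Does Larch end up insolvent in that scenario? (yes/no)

With Ivory's reserve at 90:
Round 1 — Grove, Pike become insolvent (initial).
  Ivory: +80 → 80 < 90
  Larch: +35 → 35 ≥ 30
  Orwell: +35 → 35 < 40
Round 2 — Larch becomes insolvent.
  Fenton: +60 → 60 < 90
No further insolvencies.

yes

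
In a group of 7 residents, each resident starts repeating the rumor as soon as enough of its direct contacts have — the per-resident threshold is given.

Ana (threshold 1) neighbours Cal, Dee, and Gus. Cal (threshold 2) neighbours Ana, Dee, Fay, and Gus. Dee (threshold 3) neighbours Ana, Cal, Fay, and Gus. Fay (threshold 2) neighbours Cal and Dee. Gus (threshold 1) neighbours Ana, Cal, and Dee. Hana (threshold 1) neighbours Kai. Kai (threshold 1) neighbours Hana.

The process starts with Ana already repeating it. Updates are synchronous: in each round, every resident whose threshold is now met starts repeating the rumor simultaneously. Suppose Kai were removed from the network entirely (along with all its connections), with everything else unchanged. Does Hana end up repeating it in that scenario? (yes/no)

With Kai removed:
Round 1 — Ana starts repeating the rumor (initial).
Round 2 — checking thresholds:
  Cal: 1 of 4 neighbours < 2, not yet.
  Dee: 1 of 4 neighbours < 3, not yet.
  Gus: 1 of 3 neighbours ≥ 1, starts repeating the rumor.
Round 3 — checking thresholds:
  Cal: 2 of 4 neighbours ≥ 2, starts repeating the rumor.
  Dee: 2 of 4 neighbours < 3, not yet.
Round 4 — checking thresholds:
  Dee: 3 of 4 neighbours ≥ 3, starts repeating the rumor.
  Fay: 1 of 2 neighbours < 2, not yet.
Round 5 — checking thresholds:
  Fay: 2 of 2 neighbours ≥ 2, starts repeating the rumor.
Round 6 — no new spreads; cascade stops.

no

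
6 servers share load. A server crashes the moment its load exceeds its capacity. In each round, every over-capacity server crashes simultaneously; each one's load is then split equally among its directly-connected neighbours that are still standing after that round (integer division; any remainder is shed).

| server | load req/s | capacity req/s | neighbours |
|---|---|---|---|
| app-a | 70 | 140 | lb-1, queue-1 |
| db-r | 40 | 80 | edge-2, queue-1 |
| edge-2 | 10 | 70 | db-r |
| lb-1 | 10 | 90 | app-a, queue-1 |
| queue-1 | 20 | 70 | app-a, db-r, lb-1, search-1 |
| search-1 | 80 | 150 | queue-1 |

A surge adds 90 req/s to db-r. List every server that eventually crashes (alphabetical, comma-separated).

Round 1 — db-r at 130 > 80. db-r crashes.
  db-r sheds 130 req/s to edge-2, queue-1: 65 each.
    edge-2: 10+65 = 75 > 70
    queue-1: 20+65 = 85 > 70
Round 2 — edge-2, queue-1 crash.
  edge-2 sheds 75 req/s: no online neighbours, lost.
  queue-1 sheds 85 req/s to app-a, lb-1, search-1: 28 each (1 lost).
    app-a: 70+28 = 98 ≤ 140
    lb-1: 10+28 = 38 ≤ 90
    search-1: 80+28 = 108 ≤ 150
No further crashes.

db-r, edge-2, queue-1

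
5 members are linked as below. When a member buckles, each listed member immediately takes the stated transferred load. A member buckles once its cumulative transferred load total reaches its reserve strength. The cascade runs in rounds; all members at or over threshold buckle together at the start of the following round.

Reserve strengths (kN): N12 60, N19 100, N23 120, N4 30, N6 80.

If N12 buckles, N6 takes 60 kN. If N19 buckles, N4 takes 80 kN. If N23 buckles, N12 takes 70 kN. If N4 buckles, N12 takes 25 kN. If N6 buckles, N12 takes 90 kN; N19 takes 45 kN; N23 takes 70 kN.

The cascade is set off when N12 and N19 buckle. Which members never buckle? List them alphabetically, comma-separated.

N23, N6

Round 1 — N12, N19 buckle (initial).
  N4: +80 → 80 ≥ 30
  N6: +60 → 60 < 80
Round 2 — N4 buckles.
No further bucklings.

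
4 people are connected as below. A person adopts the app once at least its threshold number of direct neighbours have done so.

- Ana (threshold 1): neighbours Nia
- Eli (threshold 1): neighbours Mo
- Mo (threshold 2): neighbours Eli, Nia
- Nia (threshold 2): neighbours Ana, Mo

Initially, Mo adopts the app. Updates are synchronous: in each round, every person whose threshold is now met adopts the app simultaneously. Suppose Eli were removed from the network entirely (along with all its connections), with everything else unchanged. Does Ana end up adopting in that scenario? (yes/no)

no

With Eli removed:
Round 1 — Mo adopts the app (initial).
Round 2 — no new adoptions; cascade stops.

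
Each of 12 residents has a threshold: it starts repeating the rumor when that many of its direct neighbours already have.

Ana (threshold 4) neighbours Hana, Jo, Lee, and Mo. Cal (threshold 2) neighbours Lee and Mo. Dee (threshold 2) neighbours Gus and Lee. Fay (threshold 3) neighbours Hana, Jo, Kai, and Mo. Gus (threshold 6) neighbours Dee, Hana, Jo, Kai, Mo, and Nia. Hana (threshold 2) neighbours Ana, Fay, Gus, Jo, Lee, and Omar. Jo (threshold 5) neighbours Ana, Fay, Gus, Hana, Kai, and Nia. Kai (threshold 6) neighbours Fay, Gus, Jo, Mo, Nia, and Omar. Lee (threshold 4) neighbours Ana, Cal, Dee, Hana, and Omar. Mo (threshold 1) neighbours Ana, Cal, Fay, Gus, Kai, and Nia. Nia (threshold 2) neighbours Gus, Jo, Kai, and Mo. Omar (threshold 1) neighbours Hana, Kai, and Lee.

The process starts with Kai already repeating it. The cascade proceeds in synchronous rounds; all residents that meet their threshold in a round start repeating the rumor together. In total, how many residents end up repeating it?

4

Round 1 — Kai starts repeating the rumor (initial).
Round 2 — checking thresholds:
  Fay: 1 of 4 neighbours < 3, not yet.
  Gus: 1 of 6 neighbours < 6, not yet.
  Jo: 1 of 6 neighbours < 5, not yet.
  Mo: 1 of 6 neighbours ≥ 1, starts repeating the rumor.
  Nia: 1 of 4 neighbours < 2, not yet.
  Omar: 1 of 3 neighbours ≥ 1, starts repeating the rumor.
Round 3 — checking thresholds:
  Ana: 1 of 4 neighbours < 4, not yet.
  Cal: 1 of 2 neighbours < 2, not yet.
  Fay: 2 of 4 neighbours < 3, not yet.
  Gus: 2 of 6 neighbours < 6, not yet.
  Hana: 1 of 6 neighbours < 2, not yet.
  Jo: 1 of 6 neighbours < 5, not yet.
  Lee: 1 of 5 neighbours < 4, not yet.
  Nia: 2 of 4 neighbours ≥ 2, starts repeating the rumor.
Round 4 — no new spreads; cascade stops.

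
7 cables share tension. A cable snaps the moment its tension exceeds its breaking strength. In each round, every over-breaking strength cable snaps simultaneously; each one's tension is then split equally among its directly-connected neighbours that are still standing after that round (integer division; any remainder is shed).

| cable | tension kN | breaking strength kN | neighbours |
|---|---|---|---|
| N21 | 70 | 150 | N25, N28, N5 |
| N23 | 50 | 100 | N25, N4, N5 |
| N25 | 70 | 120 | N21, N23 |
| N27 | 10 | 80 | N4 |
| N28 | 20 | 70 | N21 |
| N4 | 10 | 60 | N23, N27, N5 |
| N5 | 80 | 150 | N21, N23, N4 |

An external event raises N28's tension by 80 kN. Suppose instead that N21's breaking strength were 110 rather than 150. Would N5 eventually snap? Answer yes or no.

yes

With N21's breaking strength at 110:
Round 1 — N28 at 100 > 70. N28 snaps.
  N28 sheds 100 kN to N21: 100 each.
    N21: 70+100 = 170 > 110
Round 2 — N21 snaps.
  N21 sheds 170 kN to N25, N5: 85 each.
    N25: 70+85 = 155 > 120
    N5: 80+85 = 165 > 150
Round 3 — N25, N5 snap.
  N25 sheds 155 kN to N23: 155 each.
    N23: 50+155 = 205 > 100
  N5 sheds 165 kN to N23, N4: 82 each (1 lost).
    N23: 205+82 = 287 > 100
    N4: 10+82 = 92 > 60
Round 4 — N23, N4 snap.
  N23 sheds 287 kN: no online neighbours, lost.
  N4 sheds 92 kN to N27: 92 each.
    N27: 10+92 = 102 > 80
Round 5 — N27 snaps.
  N27 sheds 102 kN: no online neighbours, lost.
No further breaks.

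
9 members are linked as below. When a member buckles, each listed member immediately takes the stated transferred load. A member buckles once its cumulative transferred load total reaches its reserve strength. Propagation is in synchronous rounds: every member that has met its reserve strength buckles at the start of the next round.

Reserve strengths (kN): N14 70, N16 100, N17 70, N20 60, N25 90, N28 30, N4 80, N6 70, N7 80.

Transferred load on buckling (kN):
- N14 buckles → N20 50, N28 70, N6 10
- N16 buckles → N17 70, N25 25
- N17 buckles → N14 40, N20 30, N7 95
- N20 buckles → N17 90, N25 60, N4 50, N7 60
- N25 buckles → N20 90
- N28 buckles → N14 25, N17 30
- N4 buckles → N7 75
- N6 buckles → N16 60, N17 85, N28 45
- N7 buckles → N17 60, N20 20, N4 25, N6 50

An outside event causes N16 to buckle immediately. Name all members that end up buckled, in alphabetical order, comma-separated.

N16, N17, N7

Round 1 — N16 buckles (initial).
  N17: +70 → 70 ≥ 70
  N25: +25 → 25 < 90
Round 2 — N17 buckles.
  N14: +40 → 40 < 70
  N20: +30 → 30 < 60
  N7: +95 → 95 ≥ 80
Round 3 — N7 buckles.
  N20: +20 → 50 < 60
  N4: +25 → 25 < 80
  N6: +50 → 50 < 70
No further bucklings.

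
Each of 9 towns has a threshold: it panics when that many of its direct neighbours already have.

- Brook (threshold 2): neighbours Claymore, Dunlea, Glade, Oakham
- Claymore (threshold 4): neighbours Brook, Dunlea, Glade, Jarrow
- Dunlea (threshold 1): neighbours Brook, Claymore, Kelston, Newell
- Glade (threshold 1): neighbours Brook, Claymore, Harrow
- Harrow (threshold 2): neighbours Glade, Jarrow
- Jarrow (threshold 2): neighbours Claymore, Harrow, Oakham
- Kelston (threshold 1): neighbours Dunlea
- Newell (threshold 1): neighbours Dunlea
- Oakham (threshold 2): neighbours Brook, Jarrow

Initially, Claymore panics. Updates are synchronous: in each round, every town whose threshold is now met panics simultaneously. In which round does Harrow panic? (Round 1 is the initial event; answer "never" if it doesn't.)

never

Round 1 — Claymore panics (initial).
Round 2 — checking thresholds:
  Brook: 1 of 4 neighbours < 2, below threshold.
  Dunlea: 1 of 4 neighbours ≥ 1, panics.
  Glade: 1 of 3 neighbours ≥ 1, panics.
  Jarrow: 1 of 3 neighbours < 2, below threshold.
Round 3 — checking thresholds:
  Brook: 3 of 4 neighbours ≥ 2, panics.
  Harrow: 1 of 2 neighbours < 2, below threshold.
  Jarrow: 1 of 3 neighbours < 2, below threshold.
  Kelston: 1 of 1 neighbours ≥ 1, panics.
  Newell: 1 of 1 neighbours ≥ 1, panics.
Round 4 — no new panics; cascade stops.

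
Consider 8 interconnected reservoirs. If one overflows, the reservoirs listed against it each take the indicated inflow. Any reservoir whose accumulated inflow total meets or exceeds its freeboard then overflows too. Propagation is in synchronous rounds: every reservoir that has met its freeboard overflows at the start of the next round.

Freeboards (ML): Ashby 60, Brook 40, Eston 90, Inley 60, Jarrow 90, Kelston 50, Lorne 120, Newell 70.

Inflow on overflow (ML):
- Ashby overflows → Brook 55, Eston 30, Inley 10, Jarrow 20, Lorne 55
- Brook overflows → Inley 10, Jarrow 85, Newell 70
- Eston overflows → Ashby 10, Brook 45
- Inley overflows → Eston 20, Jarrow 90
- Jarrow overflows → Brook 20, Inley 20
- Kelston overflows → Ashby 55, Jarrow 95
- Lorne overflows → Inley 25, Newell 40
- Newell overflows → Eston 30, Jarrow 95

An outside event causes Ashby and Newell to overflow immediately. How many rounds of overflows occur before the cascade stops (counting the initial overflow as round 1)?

Round 1 — Ashby, Newell overflow (initial).
  Brook: +55 → 55 ≥ 40
  Eston: +30+30 → 60 < 90
  Inley: +10 → 10 < 60
  Jarrow: +20+95 → 115 ≥ 90
  Lorne: +55 → 55 < 120
Round 2 — Brook, Jarrow overflow.
  Inley: +10+20 → 40 < 60
No further overflows.

2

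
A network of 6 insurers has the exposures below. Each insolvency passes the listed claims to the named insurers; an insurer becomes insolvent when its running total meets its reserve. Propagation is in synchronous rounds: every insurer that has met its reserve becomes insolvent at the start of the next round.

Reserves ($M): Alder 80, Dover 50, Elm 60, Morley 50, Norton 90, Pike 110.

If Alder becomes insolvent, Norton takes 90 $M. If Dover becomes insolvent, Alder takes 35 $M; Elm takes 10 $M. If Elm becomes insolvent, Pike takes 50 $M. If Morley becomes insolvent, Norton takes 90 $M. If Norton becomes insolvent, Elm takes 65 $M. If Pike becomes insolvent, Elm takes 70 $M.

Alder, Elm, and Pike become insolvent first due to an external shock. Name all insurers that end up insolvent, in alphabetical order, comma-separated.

Alder, Elm, Norton, Pike

Round 1 — Alder, Elm, Pike become insolvent (initial).
  Norton: +90 → 90 ≥ 90
Round 2 — Norton becomes insolvent.
No further insolvencies.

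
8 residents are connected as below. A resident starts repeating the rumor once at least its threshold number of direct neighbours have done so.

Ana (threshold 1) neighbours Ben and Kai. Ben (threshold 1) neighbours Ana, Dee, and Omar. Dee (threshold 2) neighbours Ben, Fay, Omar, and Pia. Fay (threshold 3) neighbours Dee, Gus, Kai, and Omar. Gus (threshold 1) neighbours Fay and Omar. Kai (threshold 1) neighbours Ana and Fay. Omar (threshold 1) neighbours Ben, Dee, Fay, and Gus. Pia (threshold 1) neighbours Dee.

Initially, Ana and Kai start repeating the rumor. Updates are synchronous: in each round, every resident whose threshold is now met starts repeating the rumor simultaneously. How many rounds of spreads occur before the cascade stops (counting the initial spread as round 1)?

5

Round 1 — Ana, Kai start repeating the rumor (initial).
Round 2 — checking thresholds:
  Ben: 1 of 3 neighbours ≥ 1, starts repeating the rumor.
  Fay: 1 of 4 neighbours < 3, below threshold.
Round 3 — checking thresholds:
  Dee: 1 of 4 neighbours < 2, below threshold.
  Fay: 1 of 4 neighbours < 3, below threshold.
  Omar: 1 of 4 neighbours ≥ 1, starts repeating the rumor.
Round 4 — checking thresholds:
  Dee: 2 of 4 neighbours ≥ 2, starts repeating the rumor.
  Fay: 2 of 4 neighbours < 3, below threshold.
  Gus: 1 of 2 neighbours ≥ 1, starts repeating the rumor.
Round 5 — checking thresholds:
  Fay: 4 of 4 neighbours ≥ 3, starts repeating the rumor.
  Pia: 1 of 1 neighbours ≥ 1, starts repeating the rumor.
Round 6 — no new spreads; cascade stops.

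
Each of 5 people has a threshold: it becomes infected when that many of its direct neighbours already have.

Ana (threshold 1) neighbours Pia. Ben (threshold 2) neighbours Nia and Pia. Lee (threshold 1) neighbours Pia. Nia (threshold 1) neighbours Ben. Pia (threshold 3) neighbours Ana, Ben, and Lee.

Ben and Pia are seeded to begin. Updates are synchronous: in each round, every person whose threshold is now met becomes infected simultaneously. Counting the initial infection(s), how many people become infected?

Round 1 — Ben, Pia become infected (initial).
Round 2 — checking thresholds:
  Ana: 1 of 1 neighbours ≥ 1, becomes infected.
  Lee: 1 of 1 neighbours ≥ 1, becomes infected.
  Nia: 1 of 1 neighbours ≥ 1, becomes infected.
Round 3 — no new infections; cascade stops.

5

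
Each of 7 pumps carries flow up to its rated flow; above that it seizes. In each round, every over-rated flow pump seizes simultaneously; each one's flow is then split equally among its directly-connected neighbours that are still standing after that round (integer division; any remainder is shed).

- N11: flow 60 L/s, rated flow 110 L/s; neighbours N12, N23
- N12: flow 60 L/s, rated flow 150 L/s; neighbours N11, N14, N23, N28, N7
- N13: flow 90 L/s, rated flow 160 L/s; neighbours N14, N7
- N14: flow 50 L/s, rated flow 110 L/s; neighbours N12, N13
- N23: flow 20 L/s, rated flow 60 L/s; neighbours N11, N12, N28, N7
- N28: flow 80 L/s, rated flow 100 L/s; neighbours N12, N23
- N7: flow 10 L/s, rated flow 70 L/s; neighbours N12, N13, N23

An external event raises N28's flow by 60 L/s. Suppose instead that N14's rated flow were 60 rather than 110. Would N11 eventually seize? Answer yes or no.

With N14's rated flow at 60:
Round 1 — N28 at 140 > 100. N28 seizes.
  N28 sheds 140 L/s to N12, N23: 70 each.
    N12: 60+70 = 130 ≤ 150
    N23: 20+70 = 90 > 60
Round 2 — N23 seizes.
  N23 sheds 90 L/s to N11, N12, N7: 30 each.
    N11: 60+30 = 90 ≤ 110
    N12: 130+30 = 160 > 150
    N7: 10+30 = 40 ≤ 70
Round 3 — N12 seizes.
  N12 sheds 160 L/s to N11, N14, N7: 53 each (1 lost).
    N11: 90+53 = 143 > 110
    N14: 50+53 = 103 > 60
    N7: 40+53 = 93 > 70
Round 4 — N11, N14, N7 seize.
  N11 sheds 143 L/s: no online neighbours, lost.
  N14 sheds 103 L/s to N13: 103 each.
    N13: 90+103 = 193 > 160
  N7 sheds 93 L/s to N13: 93 each.
    N13: 193+93 = 286 > 160
Round 5 — N13 seizes.
  N13 sheds 286 L/s: no online neighbours, lost.
No further seizures.

yes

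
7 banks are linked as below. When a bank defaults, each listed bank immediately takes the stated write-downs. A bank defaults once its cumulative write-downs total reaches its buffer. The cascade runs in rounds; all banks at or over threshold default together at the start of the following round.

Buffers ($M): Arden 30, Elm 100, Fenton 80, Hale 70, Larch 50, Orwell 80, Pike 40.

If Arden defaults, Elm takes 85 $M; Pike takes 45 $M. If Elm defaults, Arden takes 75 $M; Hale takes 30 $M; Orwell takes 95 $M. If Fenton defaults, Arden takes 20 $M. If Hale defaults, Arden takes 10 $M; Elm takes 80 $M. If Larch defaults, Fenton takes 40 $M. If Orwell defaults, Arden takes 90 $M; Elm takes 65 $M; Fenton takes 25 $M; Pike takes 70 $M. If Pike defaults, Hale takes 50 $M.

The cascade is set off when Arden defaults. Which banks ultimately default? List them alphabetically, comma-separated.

Arden, Pike

Round 1 — Arden defaults (initial).
  Elm: +85 → 85 < 100
  Pike: +45 → 45 ≥ 40
Round 2 — Pike defaults.
  Hale: +50 → 50 < 70
No further defaults.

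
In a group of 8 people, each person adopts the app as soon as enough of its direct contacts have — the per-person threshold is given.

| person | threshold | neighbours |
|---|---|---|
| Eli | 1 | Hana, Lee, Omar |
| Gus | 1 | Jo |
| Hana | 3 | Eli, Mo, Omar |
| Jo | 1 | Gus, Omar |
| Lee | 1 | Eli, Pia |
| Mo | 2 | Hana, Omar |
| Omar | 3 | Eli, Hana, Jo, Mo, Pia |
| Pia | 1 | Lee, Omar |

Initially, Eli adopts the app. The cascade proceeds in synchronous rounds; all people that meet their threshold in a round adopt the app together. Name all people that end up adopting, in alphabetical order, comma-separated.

Round 1 — Eli adopts the app (initial).
Round 2 — checking thresholds:
  Hana: 1 of 3 neighbours < 3, holds.
  Lee: 1 of 2 neighbours ≥ 1, adopts the app.
  Omar: 1 of 5 neighbours < 3, holds.
Round 3 — checking thresholds:
  Hana: 1 of 3 neighbours < 3, holds.
  Omar: 1 of 5 neighbours < 3, holds.
  Pia: 1 of 2 neighbours ≥ 1, adopts the app.
Round 4 — no new adoptions; cascade stops.

Eli, Lee, Pia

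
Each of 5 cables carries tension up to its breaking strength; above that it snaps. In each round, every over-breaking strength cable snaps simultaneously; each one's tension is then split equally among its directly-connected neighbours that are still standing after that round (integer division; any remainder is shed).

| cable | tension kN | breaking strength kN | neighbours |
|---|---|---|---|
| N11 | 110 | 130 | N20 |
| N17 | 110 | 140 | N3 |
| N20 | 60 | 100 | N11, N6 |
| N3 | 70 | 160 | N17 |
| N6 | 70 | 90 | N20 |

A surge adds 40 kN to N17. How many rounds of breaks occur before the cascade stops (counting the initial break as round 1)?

Round 1 — N17 at 150 > 140. N17 snaps.
  N17 sheds 150 kN to N3: 150 each.
    N3: 70+150 = 220 > 160
Round 2 — N3 snaps.
  N3 sheds 220 kN: no online neighbours, lost.
No further breaks.

2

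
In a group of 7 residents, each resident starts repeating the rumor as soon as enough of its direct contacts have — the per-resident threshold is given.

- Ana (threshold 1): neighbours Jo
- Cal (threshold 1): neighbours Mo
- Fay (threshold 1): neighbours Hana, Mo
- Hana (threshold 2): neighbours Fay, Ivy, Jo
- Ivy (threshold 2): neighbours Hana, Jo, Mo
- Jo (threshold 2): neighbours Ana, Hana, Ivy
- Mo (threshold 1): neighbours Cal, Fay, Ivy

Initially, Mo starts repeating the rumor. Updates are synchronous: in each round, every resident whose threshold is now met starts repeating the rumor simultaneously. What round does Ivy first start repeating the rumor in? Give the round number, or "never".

Round 1 — Mo starts repeating the rumor (initial).
Round 2 — checking thresholds:
  Cal: 1 of 1 neighbours ≥ 1, starts repeating the rumor.
  Fay: 1 of 2 neighbours ≥ 1, starts repeating the rumor.
  Ivy: 1 of 3 neighbours < 2, below threshold.
Round 3 — no new spreads; cascade stops.

never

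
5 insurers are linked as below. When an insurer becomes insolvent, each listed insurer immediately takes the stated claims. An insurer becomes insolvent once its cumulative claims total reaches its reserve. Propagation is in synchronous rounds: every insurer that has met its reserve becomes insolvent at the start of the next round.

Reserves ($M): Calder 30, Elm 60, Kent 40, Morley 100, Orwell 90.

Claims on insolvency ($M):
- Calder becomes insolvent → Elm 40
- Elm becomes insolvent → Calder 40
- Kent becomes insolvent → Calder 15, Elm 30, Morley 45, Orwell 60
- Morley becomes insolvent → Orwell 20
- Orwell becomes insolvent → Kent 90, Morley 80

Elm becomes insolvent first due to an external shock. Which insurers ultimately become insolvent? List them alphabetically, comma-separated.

Round 1 — Elm becomes insolvent (initial).
  Calder: +40 → 40 ≥ 30
Round 2 — Calder becomes insolvent.
No further insolvencies.

Calder, Elm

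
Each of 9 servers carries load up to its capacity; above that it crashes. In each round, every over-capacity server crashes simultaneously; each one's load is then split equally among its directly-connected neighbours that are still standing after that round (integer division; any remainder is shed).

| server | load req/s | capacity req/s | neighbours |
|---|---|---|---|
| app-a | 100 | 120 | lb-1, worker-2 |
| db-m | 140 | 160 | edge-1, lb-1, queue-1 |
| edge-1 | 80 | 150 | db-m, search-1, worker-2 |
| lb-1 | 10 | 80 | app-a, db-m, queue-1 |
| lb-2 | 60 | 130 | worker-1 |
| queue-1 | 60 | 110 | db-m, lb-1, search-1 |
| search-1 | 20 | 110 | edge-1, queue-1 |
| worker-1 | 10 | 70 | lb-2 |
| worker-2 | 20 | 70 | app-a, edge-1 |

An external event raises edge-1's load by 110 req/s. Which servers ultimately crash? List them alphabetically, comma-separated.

Round 1 — edge-1 at 190 > 150. edge-1 crashes.
  edge-1 sheds 190 req/s to db-m, search-1, worker-2: 63 each (1 lost).
    db-m: 140+63 = 203 > 160
    search-1: 20+63 = 83 ≤ 110
    worker-2: 20+63 = 83 > 70
Round 2 — db-m, worker-2 crash.
  db-m sheds 203 req/s to lb-1, queue-1: 101 each (1 lost).
    lb-1: 10+101 = 111 > 80
    queue-1: 60+101 = 161 > 110
  worker-2 sheds 83 req/s to app-a: 83 each.
    app-a: 100+83 = 183 > 120
Round 3 — app-a, lb-1, queue-1 crash.
  app-a sheds 183 req/s: no online neighbours, lost.
  lb-1 sheds 111 req/s: no online neighbours, lost.
  queue-1 sheds 161 req/s to search-1: 161 each.
    search-1: 83+161 = 244 > 110
Round 4 — search-1 crashes.
  search-1 sheds 244 req/s: no online neighbours, lost.
No further crashes.

app-a, db-m, edge-1, lb-1, queue-1, search-1, worker-2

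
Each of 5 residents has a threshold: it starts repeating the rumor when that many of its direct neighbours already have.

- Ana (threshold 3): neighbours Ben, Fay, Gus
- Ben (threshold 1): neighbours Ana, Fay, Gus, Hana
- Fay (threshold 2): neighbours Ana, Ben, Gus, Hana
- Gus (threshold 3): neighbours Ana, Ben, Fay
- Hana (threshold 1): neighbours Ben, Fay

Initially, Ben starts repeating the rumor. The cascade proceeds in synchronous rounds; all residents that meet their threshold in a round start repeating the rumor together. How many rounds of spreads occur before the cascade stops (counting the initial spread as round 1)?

3

Round 1 — Ben starts repeating the rumor (initial).
Round 2 — checking thresholds:
  Ana: 1 of 3 neighbours < 3, not yet.
  Fay: 1 of 4 neighbours < 2, not yet.
  Gus: 1 of 3 neighbours < 3, not yet.
  Hana: 1 of 2 neighbours ≥ 1, starts repeating the rumor.
Round 3 — checking thresholds:
  Ana: 1 of 3 neighbours < 3, not yet.
  Fay: 2 of 4 neighbours ≥ 2, starts repeating the rumor.
  Gus: 1 of 3 neighbours < 3, not yet.
Round 4 — no new spreads; cascade stops.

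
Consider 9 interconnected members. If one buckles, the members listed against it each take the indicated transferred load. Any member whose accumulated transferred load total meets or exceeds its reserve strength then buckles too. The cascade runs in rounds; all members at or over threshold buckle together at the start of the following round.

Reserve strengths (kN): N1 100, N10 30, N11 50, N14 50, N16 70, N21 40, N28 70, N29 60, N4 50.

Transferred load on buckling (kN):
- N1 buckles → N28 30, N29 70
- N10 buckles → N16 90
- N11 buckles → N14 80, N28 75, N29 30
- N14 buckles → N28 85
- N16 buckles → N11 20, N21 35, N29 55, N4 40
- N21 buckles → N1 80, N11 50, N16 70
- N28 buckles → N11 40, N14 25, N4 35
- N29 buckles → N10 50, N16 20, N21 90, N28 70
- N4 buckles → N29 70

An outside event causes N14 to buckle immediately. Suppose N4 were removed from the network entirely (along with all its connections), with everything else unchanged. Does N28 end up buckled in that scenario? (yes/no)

With N4 removed:
Round 1 — N14 buckles (initial).
  N28: +85 → 85 ≥ 70
Round 2 — N28 buckles.
  N11: +40 → 40 < 50
No further bucklings.

yes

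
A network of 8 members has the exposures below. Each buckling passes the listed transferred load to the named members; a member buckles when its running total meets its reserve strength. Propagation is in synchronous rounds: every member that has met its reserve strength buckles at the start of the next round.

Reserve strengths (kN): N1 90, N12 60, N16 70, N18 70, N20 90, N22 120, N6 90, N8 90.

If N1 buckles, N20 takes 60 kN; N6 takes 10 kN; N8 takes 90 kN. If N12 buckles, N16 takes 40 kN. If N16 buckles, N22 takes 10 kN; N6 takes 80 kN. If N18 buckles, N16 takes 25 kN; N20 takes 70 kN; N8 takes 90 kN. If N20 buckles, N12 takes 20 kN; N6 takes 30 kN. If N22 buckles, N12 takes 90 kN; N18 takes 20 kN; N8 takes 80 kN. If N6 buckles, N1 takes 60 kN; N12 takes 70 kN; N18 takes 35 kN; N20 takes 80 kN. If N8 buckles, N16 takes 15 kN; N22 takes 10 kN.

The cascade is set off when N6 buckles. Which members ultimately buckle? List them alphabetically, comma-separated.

N12, N6

Round 1 — N6 buckles (initial).
  N1: +60 → 60 < 90
  N12: +70 → 70 ≥ 60
  N18: +35 → 35 < 70
  N20: +80 → 80 < 90
Round 2 — N12 buckles.
  N16: +40 → 40 < 70
No further bucklings.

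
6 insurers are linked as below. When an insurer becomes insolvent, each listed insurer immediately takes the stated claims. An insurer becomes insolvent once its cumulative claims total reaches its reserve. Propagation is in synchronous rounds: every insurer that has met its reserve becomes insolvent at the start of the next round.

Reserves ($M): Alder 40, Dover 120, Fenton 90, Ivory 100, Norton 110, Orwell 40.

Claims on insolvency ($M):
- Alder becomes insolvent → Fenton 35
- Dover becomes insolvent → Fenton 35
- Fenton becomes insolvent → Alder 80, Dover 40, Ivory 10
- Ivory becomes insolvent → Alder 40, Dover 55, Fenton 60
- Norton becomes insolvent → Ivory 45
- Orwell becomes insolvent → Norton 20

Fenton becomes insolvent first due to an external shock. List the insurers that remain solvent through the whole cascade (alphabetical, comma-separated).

Dover, Ivory, Norton, Orwell

Round 1 — Fenton becomes insolvent (initial).
  Alder: +80 → 80 ≥ 40
  Dover: +40 → 40 < 120
  Ivory: +10 → 10 < 100
Round 2 — Alder becomes insolvent.
No further insolvencies.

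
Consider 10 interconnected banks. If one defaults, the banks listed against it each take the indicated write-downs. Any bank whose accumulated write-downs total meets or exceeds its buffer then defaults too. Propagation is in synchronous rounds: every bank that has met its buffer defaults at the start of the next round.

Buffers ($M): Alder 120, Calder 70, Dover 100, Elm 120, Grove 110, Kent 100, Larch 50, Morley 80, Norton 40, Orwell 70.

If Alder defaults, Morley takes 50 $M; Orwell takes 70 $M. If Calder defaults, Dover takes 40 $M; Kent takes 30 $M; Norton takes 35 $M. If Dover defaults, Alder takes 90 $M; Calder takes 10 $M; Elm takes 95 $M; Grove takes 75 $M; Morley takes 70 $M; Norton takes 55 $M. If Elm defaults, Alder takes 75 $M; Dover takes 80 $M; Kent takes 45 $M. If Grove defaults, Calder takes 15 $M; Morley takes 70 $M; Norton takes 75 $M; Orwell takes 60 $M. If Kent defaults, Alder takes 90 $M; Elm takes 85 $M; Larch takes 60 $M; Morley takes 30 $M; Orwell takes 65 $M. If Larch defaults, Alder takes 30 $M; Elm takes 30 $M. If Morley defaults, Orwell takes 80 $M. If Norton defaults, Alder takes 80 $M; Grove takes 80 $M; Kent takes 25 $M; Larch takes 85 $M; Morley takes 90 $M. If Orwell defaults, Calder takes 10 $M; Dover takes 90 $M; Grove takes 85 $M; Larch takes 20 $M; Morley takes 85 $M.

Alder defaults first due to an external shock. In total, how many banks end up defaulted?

3

Round 1 — Alder defaults (initial).
  Morley: +50 → 50 < 80
  Orwell: +70 → 70 ≥ 70
Round 2 — Orwell defaults.
  Calder: +10 → 10 < 70
  Dover: +90 → 90 < 100
  Grove: +85 → 85 < 110
  Larch: +20 → 20 < 50
  Morley: +85 → 135 ≥ 80
Round 3 — Morley defaults.
No further defaults.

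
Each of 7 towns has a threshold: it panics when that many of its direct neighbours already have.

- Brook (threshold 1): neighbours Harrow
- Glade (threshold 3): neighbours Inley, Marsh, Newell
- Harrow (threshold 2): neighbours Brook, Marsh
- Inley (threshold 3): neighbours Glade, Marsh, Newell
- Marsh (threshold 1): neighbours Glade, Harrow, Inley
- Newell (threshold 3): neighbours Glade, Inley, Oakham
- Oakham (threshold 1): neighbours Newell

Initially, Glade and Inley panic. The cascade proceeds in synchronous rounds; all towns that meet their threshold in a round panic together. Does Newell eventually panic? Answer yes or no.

no

Round 1 — Glade, Inley panic (initial).
Round 2 — checking thresholds:
  Marsh: 2 of 3 neighbours ≥ 1, panics.
  Newell: 2 of 3 neighbours < 3, below threshold.
Round 3 — no new panics; cascade stops.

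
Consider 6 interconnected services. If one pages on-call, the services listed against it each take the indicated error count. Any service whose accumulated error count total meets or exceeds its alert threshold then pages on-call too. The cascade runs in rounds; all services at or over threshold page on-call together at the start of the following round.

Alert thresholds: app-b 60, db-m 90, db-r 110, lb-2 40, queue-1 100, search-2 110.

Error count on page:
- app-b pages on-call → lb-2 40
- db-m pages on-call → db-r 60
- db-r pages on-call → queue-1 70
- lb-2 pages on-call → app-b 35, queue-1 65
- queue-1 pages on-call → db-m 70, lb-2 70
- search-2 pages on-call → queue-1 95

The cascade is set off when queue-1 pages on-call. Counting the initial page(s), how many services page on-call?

2

Round 1 — queue-1 pages on-call (initial).
  db-m: +70 → 70 < 90
  lb-2: +70 → 70 ≥ 40
Round 2 — lb-2 pages on-call.
  app-b: +35 → 35 < 60
No further pages.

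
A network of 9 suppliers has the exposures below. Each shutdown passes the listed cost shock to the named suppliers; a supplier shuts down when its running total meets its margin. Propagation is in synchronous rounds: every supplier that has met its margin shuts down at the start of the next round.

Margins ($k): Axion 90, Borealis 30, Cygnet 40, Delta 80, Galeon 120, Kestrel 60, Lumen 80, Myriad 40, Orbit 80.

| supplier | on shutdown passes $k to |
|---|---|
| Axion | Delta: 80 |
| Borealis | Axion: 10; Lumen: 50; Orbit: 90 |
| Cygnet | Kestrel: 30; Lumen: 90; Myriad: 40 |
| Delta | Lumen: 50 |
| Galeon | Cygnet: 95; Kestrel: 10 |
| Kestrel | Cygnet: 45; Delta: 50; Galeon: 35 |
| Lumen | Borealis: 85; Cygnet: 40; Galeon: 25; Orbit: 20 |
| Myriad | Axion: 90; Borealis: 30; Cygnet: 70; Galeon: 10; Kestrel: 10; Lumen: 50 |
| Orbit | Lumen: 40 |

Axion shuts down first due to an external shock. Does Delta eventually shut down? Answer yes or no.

yes

Round 1 — Axion shuts down (initial).
  Delta: +80 → 80 ≥ 80
Round 2 — Delta shuts down.
  Lumen: +50 → 50 < 80
No further shutdowns.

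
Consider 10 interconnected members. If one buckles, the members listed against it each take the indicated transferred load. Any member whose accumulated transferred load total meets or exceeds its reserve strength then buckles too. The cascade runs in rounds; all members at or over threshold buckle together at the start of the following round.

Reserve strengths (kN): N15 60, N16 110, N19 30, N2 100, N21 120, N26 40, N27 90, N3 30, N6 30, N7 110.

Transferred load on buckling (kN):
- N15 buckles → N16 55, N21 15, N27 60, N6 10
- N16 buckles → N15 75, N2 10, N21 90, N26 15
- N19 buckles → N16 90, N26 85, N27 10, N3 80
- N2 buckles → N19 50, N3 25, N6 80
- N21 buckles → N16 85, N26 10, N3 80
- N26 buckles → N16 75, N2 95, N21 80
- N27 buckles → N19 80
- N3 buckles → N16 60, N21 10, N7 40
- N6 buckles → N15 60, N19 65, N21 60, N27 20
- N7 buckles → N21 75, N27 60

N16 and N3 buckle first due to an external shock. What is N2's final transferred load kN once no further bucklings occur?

10

Round 1 — N16, N3 buckle (initial).
  N15: +75 → 75 ≥ 60
  N2: +10 → 10 < 100
  N21: +90+10 → 100 < 120
  N26: +15 → 15 < 40
  N7: +40 → 40 < 110
Round 2 — N15 buckles.
  N21: +15 → 115 < 120
  N27: +60 → 60 < 90
  N6: +10 → 10 < 30
No further bucklings.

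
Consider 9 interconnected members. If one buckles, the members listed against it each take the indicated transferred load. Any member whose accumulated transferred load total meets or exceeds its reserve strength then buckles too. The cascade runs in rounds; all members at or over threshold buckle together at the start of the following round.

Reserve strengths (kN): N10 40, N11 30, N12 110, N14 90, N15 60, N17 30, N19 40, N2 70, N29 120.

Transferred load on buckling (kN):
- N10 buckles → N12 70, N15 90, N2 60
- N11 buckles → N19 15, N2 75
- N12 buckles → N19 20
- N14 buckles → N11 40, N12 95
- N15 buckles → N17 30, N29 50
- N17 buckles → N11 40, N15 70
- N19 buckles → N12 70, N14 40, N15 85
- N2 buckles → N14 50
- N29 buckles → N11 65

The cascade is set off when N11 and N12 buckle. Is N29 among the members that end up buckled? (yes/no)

Round 1 — N11, N12 buckle (initial).
  N19: +15+20 → 35 < 40
  N2: +75 → 75 ≥ 70
Round 2 — N2 buckles.
  N14: +50 → 50 < 90
No further bucklings.

no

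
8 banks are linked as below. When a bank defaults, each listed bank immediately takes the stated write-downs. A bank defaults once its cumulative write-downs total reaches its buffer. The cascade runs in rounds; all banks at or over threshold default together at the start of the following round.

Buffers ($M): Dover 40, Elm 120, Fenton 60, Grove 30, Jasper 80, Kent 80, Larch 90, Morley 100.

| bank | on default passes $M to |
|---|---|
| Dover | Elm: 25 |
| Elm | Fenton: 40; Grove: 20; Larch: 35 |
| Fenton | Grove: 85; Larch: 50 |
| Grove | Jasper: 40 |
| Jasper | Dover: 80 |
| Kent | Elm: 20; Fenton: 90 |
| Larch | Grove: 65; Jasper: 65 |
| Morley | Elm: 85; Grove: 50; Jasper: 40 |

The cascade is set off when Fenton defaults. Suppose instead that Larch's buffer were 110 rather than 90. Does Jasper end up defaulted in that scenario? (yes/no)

no

With Larch's buffer at 110:
Round 1 — Fenton defaults (initial).
  Grove: +85 → 85 ≥ 30
  Larch: +50 → 50 < 110
Round 2 — Grove defaults.
  Jasper: +40 → 40 < 80
No further defaults.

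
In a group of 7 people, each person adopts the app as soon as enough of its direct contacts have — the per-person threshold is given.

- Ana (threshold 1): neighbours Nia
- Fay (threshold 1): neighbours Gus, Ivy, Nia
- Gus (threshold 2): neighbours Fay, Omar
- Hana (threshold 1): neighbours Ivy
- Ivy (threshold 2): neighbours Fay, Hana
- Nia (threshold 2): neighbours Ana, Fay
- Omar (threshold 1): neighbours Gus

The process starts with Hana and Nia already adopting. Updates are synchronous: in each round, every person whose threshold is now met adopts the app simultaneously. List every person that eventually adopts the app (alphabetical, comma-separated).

Ana, Fay, Hana, Ivy, Nia

Round 1 — Hana, Nia adopt the app (initial).
Round 2 — checking thresholds:
  Ana: 1 of 1 neighbours ≥ 1, adopts the app.
  Fay: 1 of 3 neighbours ≥ 1, adopts the app.
  Ivy: 1 of 2 neighbours < 2, not yet.
Round 3 — checking thresholds:
  Gus: 1 of 2 neighbours < 2, not yet.
  Ivy: 2 of 2 neighbours ≥ 2, adopts the app.
Round 4 — no new adoptions; cascade stops.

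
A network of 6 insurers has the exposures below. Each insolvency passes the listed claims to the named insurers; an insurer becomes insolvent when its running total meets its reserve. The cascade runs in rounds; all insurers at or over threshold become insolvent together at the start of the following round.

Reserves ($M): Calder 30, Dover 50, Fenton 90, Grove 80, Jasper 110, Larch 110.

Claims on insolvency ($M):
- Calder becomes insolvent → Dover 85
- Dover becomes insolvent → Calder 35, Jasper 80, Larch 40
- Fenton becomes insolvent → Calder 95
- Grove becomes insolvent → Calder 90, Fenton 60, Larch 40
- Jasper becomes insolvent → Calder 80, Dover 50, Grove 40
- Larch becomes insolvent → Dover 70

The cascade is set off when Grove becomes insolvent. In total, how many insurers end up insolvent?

3

Round 1 — Grove becomes insolvent (initial).
  Calder: +90 → 90 ≥ 30
  Fenton: +60 → 60 < 90
  Larch: +40 → 40 < 110
Round 2 — Calder becomes insolvent.
  Dover: +85 → 85 ≥ 50
Round 3 — Dover becomes insolvent.
  Jasper: +80 → 80 < 110
  Larch: +40 → 80 < 110
No further insolvencies.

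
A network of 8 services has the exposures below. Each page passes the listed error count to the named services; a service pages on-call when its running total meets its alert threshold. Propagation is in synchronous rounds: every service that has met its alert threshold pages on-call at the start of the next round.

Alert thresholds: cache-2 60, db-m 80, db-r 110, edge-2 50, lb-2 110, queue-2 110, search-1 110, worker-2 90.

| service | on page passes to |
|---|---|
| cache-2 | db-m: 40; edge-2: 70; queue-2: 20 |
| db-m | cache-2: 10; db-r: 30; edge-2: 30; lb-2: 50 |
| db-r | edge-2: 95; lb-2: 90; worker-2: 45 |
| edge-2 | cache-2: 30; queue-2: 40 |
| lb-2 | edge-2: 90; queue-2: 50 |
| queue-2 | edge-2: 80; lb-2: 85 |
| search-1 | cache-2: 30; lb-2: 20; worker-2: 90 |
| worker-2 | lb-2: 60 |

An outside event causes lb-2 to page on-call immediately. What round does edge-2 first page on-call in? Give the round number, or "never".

2

Round 1 — lb-2 pages on-call (initial).
  edge-2: +90 → 90 ≥ 50
  queue-2: +50 → 50 < 110
Round 2 — edge-2 pages on-call.
  cache-2: +30 → 30 < 60
  queue-2: +40 → 90 < 110
No further pages.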